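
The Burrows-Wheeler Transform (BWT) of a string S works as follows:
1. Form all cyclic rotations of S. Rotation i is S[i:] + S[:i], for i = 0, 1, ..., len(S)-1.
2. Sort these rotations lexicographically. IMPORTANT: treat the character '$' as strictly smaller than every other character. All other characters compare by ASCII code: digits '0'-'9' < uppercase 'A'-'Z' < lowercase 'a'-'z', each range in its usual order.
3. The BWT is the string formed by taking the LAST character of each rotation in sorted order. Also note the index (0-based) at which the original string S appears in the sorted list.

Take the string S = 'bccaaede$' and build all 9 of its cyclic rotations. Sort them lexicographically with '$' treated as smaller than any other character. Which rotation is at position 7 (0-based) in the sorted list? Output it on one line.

Answer: e$bccaaed

Derivation:
All 9 rotations (rotation i = S[i:]+S[:i]):
  rot[0] = bccaaede$
  rot[1] = ccaaede$b
  rot[2] = caaede$bc
  rot[3] = aaede$bcc
  rot[4] = aede$bcca
  rot[5] = ede$bccaa
  rot[6] = de$bccaae
  rot[7] = e$bccaaed
  rot[8] = $bccaaede
Sorted (with $ < everything):
  sorted[0] = $bccaaede
  sorted[1] = aaede$bcc
  sorted[2] = aede$bcca
  sorted[3] = bccaaede$
  sorted[4] = caaede$bc
  sorted[5] = ccaaede$b
  sorted[6] = de$bccaae
  sorted[7] = e$bccaaed
  sorted[8] = ede$bccaa
sorted[7] = e$bccaaed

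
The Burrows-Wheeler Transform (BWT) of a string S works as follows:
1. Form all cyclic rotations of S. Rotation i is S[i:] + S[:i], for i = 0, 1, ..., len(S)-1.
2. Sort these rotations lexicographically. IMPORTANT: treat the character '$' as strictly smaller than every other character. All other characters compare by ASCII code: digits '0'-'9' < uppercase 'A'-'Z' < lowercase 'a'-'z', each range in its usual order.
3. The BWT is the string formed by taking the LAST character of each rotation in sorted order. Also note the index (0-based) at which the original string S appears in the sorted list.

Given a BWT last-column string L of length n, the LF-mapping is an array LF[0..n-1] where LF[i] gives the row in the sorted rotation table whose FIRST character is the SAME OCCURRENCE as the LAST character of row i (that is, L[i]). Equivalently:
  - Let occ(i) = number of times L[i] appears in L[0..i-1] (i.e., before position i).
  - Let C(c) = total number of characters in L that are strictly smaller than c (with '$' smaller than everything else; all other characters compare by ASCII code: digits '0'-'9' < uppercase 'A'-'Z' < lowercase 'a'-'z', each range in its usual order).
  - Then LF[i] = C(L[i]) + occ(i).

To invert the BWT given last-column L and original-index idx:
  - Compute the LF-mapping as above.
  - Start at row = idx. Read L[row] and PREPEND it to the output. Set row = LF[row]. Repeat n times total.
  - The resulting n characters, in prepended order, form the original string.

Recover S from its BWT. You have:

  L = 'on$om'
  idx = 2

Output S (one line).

LF mapping: 3 2 0 4 1
Walk LF starting at row 2, prepending L[row]:
  step 1: row=2, L[2]='$', prepend. Next row=LF[2]=0
  step 2: row=0, L[0]='o', prepend. Next row=LF[0]=3
  step 3: row=3, L[3]='o', prepend. Next row=LF[3]=4
  step 4: row=4, L[4]='m', prepend. Next row=LF[4]=1
  step 5: row=1, L[1]='n', prepend. Next row=LF[1]=2
Reversed output: nmoo$

Answer: nmoo$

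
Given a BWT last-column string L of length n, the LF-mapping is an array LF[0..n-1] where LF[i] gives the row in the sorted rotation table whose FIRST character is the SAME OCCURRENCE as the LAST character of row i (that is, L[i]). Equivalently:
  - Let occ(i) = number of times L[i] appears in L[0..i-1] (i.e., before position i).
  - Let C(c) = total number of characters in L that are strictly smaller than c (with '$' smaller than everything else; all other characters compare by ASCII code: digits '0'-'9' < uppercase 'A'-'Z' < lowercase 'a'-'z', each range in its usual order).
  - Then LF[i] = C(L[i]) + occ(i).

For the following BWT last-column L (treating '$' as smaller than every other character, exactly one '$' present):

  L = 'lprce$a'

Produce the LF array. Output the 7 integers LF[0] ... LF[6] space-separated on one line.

Answer: 4 5 6 2 3 0 1

Derivation:
Char counts: '$':1, 'a':1, 'c':1, 'e':1, 'l':1, 'p':1, 'r':1
C (first-col start): C('$')=0, C('a')=1, C('c')=2, C('e')=3, C('l')=4, C('p')=5, C('r')=6
L[0]='l': occ=0, LF[0]=C('l')+0=4+0=4
L[1]='p': occ=0, LF[1]=C('p')+0=5+0=5
L[2]='r': occ=0, LF[2]=C('r')+0=6+0=6
L[3]='c': occ=0, LF[3]=C('c')+0=2+0=2
L[4]='e': occ=0, LF[4]=C('e')+0=3+0=3
L[5]='$': occ=0, LF[5]=C('$')+0=0+0=0
L[6]='a': occ=0, LF[6]=C('a')+0=1+0=1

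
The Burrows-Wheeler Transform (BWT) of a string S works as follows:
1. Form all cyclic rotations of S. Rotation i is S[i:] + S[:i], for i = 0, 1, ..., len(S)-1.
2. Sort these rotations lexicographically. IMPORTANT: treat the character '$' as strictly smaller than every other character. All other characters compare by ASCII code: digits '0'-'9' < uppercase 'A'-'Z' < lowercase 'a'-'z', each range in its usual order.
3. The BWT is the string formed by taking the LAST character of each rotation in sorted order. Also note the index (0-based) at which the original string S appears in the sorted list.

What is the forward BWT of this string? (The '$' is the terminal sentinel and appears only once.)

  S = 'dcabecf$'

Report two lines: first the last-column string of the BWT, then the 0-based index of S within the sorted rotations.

Answer: fcade$bc
5

Derivation:
All 8 rotations (rotation i = S[i:]+S[:i]):
  rot[0] = dcabecf$
  rot[1] = cabecf$d
  rot[2] = abecf$dc
  rot[3] = becf$dca
  rot[4] = ecf$dcab
  rot[5] = cf$dcabe
  rot[6] = f$dcabec
  rot[7] = $dcabecf
Sorted (with $ < everything):
  sorted[0] = $dcabecf  (last char: 'f')
  sorted[1] = abecf$dc  (last char: 'c')
  sorted[2] = becf$dca  (last char: 'a')
  sorted[3] = cabecf$d  (last char: 'd')
  sorted[4] = cf$dcabe  (last char: 'e')
  sorted[5] = dcabecf$  (last char: '$')
  sorted[6] = ecf$dcab  (last char: 'b')
  sorted[7] = f$dcabec  (last char: 'c')
Last column: fcade$bc
Original string S is at sorted index 5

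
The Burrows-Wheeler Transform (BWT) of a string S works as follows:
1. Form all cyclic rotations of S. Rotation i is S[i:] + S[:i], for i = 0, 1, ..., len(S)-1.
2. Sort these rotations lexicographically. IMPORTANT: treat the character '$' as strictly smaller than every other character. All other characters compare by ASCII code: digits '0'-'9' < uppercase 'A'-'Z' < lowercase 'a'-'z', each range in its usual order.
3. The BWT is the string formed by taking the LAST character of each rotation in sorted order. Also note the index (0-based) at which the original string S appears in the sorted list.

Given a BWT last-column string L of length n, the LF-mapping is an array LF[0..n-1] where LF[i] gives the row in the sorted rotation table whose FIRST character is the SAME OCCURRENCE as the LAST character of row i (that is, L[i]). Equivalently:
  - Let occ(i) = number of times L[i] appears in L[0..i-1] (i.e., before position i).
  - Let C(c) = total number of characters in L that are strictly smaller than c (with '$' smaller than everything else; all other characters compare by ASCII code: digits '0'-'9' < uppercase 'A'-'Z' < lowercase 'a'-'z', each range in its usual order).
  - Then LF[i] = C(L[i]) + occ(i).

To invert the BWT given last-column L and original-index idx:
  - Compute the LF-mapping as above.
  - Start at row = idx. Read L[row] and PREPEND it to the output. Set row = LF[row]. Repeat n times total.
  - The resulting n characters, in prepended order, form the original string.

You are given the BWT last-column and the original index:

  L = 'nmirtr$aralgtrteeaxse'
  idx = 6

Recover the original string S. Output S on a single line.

LF mapping: 11 10 8 12 17 13 0 1 14 2 9 7 18 15 19 4 5 3 20 16 6
Walk LF starting at row 6, prepending L[row]:
  step 1: row=6, L[6]='$', prepend. Next row=LF[6]=0
  step 2: row=0, L[0]='n', prepend. Next row=LF[0]=11
  step 3: row=11, L[11]='g', prepend. Next row=LF[11]=7
  step 4: row=7, L[7]='a', prepend. Next row=LF[7]=1
  step 5: row=1, L[1]='m', prepend. Next row=LF[1]=10
  step 6: row=10, L[10]='l', prepend. Next row=LF[10]=9
  step 7: row=9, L[9]='a', prepend. Next row=LF[9]=2
  step 8: row=2, L[2]='i', prepend. Next row=LF[2]=8
  step 9: row=8, L[8]='r', prepend. Next row=LF[8]=14
  step 10: row=14, L[14]='t', prepend. Next row=LF[14]=19
  step 11: row=19, L[19]='s', prepend. Next row=LF[19]=16
  step 12: row=16, L[16]='e', prepend. Next row=LF[16]=5
  step 13: row=5, L[5]='r', prepend. Next row=LF[5]=13
  step 14: row=13, L[13]='r', prepend. Next row=LF[13]=15
  step 15: row=15, L[15]='e', prepend. Next row=LF[15]=4
  step 16: row=4, L[4]='t', prepend. Next row=LF[4]=17
  step 17: row=17, L[17]='a', prepend. Next row=LF[17]=3
  step 18: row=3, L[3]='r', prepend. Next row=LF[3]=12
  step 19: row=12, L[12]='t', prepend. Next row=LF[12]=18
  step 20: row=18, L[18]='x', prepend. Next row=LF[18]=20
  step 21: row=20, L[20]='e', prepend. Next row=LF[20]=6
Reversed output: extraterrestrialmagn$

Answer: extraterrestrialmagn$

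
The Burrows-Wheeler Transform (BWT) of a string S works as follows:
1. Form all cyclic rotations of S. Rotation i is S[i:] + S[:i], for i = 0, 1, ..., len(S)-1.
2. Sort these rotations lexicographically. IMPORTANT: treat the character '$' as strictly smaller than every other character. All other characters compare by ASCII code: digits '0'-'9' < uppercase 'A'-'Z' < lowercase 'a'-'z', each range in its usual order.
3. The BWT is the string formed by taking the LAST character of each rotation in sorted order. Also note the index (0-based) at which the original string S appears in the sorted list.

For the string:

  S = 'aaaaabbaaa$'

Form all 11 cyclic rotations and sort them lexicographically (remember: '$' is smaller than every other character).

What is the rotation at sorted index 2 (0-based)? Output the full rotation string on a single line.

Answer: aa$aaaaabba

Derivation:
All 11 rotations (rotation i = S[i:]+S[:i]):
  rot[0] = aaaaabbaaa$
  rot[1] = aaaabbaaa$a
  rot[2] = aaabbaaa$aa
  rot[3] = aabbaaa$aaa
  rot[4] = abbaaa$aaaa
  rot[5] = bbaaa$aaaaa
  rot[6] = baaa$aaaaab
  rot[7] = aaa$aaaaabb
  rot[8] = aa$aaaaabba
  rot[9] = a$aaaaabbaa
  rot[10] = $aaaaabbaaa
Sorted (with $ < everything):
  sorted[0] = $aaaaabbaaa
  sorted[1] = a$aaaaabbaa
  sorted[2] = aa$aaaaabba
  sorted[3] = aaa$aaaaabb
  sorted[4] = aaaaabbaaa$
  sorted[5] = aaaabbaaa$a
  sorted[6] = aaabbaaa$aa
  sorted[7] = aabbaaa$aaa
  sorted[8] = abbaaa$aaaa
  sorted[9] = baaa$aaaaab
  sorted[10] = bbaaa$aaaaa
sorted[2] = aa$aaaaabba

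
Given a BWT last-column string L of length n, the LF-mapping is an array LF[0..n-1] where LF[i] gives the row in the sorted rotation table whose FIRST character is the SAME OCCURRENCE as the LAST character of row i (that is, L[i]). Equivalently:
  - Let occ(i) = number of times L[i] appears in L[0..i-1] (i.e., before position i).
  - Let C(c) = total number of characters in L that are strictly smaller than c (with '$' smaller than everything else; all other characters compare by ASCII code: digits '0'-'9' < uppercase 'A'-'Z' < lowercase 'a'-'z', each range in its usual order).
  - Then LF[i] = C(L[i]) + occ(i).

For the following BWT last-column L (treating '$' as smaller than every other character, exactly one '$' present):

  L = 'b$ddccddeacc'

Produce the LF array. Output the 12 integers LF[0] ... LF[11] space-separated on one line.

Answer: 2 0 7 8 3 4 9 10 11 1 5 6

Derivation:
Char counts: '$':1, 'a':1, 'b':1, 'c':4, 'd':4, 'e':1
C (first-col start): C('$')=0, C('a')=1, C('b')=2, C('c')=3, C('d')=7, C('e')=11
L[0]='b': occ=0, LF[0]=C('b')+0=2+0=2
L[1]='$': occ=0, LF[1]=C('$')+0=0+0=0
L[2]='d': occ=0, LF[2]=C('d')+0=7+0=7
L[3]='d': occ=1, LF[3]=C('d')+1=7+1=8
L[4]='c': occ=0, LF[4]=C('c')+0=3+0=3
L[5]='c': occ=1, LF[5]=C('c')+1=3+1=4
L[6]='d': occ=2, LF[6]=C('d')+2=7+2=9
L[7]='d': occ=3, LF[7]=C('d')+3=7+3=10
L[8]='e': occ=0, LF[8]=C('e')+0=11+0=11
L[9]='a': occ=0, LF[9]=C('a')+0=1+0=1
L[10]='c': occ=2, LF[10]=C('c')+2=3+2=5
L[11]='c': occ=3, LF[11]=C('c')+3=3+3=6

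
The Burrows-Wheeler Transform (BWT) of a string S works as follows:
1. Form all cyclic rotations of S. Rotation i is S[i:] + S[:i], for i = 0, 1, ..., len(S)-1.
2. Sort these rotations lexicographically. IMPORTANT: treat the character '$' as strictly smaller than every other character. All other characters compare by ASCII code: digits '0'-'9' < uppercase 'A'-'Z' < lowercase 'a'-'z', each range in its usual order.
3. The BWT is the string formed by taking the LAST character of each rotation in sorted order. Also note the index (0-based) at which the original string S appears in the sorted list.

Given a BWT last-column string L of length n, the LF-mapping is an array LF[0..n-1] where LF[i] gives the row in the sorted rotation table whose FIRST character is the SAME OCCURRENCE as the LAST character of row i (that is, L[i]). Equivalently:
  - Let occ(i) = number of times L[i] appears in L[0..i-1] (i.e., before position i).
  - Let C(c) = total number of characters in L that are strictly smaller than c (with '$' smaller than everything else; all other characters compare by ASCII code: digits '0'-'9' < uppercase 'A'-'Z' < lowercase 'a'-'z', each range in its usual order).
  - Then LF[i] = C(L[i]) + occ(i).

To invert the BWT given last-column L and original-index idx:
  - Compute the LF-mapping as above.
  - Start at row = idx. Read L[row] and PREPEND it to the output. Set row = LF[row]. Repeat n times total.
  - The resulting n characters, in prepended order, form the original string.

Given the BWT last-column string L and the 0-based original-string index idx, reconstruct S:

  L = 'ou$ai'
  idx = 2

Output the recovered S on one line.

Answer: iuao$

Derivation:
LF mapping: 3 4 0 1 2
Walk LF starting at row 2, prepending L[row]:
  step 1: row=2, L[2]='$', prepend. Next row=LF[2]=0
  step 2: row=0, L[0]='o', prepend. Next row=LF[0]=3
  step 3: row=3, L[3]='a', prepend. Next row=LF[3]=1
  step 4: row=1, L[1]='u', prepend. Next row=LF[1]=4
  step 5: row=4, L[4]='i', prepend. Next row=LF[4]=2
Reversed output: iuao$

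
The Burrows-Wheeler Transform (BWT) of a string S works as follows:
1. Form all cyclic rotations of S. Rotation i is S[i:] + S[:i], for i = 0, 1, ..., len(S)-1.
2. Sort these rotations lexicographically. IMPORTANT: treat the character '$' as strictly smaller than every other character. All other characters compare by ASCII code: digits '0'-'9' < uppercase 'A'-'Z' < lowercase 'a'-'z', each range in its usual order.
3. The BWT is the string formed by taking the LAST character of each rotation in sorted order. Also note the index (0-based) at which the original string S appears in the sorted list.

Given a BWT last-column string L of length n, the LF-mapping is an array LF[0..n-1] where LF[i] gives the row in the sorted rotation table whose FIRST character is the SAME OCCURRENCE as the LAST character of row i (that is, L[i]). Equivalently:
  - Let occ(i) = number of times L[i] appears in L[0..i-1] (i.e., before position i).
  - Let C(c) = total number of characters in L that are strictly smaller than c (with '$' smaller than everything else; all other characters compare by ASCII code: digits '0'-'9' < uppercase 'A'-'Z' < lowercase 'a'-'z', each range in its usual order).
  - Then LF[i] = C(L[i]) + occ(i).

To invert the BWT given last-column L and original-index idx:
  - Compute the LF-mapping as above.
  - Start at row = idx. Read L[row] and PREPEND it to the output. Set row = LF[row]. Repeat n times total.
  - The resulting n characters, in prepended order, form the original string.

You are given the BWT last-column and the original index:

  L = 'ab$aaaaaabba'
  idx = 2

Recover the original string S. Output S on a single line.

Answer: aaaaaaabbba$

Derivation:
LF mapping: 1 9 0 2 3 4 5 6 7 10 11 8
Walk LF starting at row 2, prepending L[row]:
  step 1: row=2, L[2]='$', prepend. Next row=LF[2]=0
  step 2: row=0, L[0]='a', prepend. Next row=LF[0]=1
  step 3: row=1, L[1]='b', prepend. Next row=LF[1]=9
  step 4: row=9, L[9]='b', prepend. Next row=LF[9]=10
  step 5: row=10, L[10]='b', prepend. Next row=LF[10]=11
  step 6: row=11, L[11]='a', prepend. Next row=LF[11]=8
  step 7: row=8, L[8]='a', prepend. Next row=LF[8]=7
  step 8: row=7, L[7]='a', prepend. Next row=LF[7]=6
  step 9: row=6, L[6]='a', prepend. Next row=LF[6]=5
  step 10: row=5, L[5]='a', prepend. Next row=LF[5]=4
  step 11: row=4, L[4]='a', prepend. Next row=LF[4]=3
  step 12: row=3, L[3]='a', prepend. Next row=LF[3]=2
Reversed output: aaaaaaabbba$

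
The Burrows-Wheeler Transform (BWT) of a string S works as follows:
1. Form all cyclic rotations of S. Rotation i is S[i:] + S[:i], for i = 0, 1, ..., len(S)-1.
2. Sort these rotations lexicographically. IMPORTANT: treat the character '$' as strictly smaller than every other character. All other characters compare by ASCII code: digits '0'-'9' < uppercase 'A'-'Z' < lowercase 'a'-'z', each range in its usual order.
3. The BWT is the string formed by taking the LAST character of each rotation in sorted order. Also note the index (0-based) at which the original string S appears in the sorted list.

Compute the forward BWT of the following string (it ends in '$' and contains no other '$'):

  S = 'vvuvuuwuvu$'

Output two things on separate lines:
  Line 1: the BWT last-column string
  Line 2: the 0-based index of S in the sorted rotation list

All 11 rotations (rotation i = S[i:]+S[:i]):
  rot[0] = vvuvuuwuvu$
  rot[1] = vuvuuwuvu$v
  rot[2] = uvuuwuvu$vv
  rot[3] = vuuwuvu$vvu
  rot[4] = uuwuvu$vvuv
  rot[5] = uwuvu$vvuvu
  rot[6] = wuvu$vvuvuu
  rot[7] = uvu$vvuvuuw
  rot[8] = vu$vvuvuuwu
  rot[9] = u$vvuvuuwuv
  rot[10] = $vvuvuuwuvu
Sorted (with $ < everything):
  sorted[0] = $vvuvuuwuvu  (last char: 'u')
  sorted[1] = u$vvuvuuwuv  (last char: 'v')
  sorted[2] = uuwuvu$vvuv  (last char: 'v')
  sorted[3] = uvu$vvuvuuw  (last char: 'w')
  sorted[4] = uvuuwuvu$vv  (last char: 'v')
  sorted[5] = uwuvu$vvuvu  (last char: 'u')
  sorted[6] = vu$vvuvuuwu  (last char: 'u')
  sorted[7] = vuuwuvu$vvu  (last char: 'u')
  sorted[8] = vuvuuwuvu$v  (last char: 'v')
  sorted[9] = vvuvuuwuvu$  (last char: '$')
  sorted[10] = wuvu$vvuvuu  (last char: 'u')
Last column: uvvwvuuuv$u
Original string S is at sorted index 9

Answer: uvvwvuuuv$u
9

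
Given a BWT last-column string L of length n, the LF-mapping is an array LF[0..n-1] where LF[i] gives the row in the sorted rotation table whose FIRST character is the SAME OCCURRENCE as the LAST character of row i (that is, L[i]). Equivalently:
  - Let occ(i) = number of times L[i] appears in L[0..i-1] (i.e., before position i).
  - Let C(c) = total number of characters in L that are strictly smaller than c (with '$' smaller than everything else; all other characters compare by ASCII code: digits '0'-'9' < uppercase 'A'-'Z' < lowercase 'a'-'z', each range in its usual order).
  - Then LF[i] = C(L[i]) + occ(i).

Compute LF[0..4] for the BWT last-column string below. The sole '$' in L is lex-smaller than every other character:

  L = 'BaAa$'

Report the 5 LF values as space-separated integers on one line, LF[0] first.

Answer: 2 3 1 4 0

Derivation:
Char counts: '$':1, 'A':1, 'B':1, 'a':2
C (first-col start): C('$')=0, C('A')=1, C('B')=2, C('a')=3
L[0]='B': occ=0, LF[0]=C('B')+0=2+0=2
L[1]='a': occ=0, LF[1]=C('a')+0=3+0=3
L[2]='A': occ=0, LF[2]=C('A')+0=1+0=1
L[3]='a': occ=1, LF[3]=C('a')+1=3+1=4
L[4]='$': occ=0, LF[4]=C('$')+0=0+0=0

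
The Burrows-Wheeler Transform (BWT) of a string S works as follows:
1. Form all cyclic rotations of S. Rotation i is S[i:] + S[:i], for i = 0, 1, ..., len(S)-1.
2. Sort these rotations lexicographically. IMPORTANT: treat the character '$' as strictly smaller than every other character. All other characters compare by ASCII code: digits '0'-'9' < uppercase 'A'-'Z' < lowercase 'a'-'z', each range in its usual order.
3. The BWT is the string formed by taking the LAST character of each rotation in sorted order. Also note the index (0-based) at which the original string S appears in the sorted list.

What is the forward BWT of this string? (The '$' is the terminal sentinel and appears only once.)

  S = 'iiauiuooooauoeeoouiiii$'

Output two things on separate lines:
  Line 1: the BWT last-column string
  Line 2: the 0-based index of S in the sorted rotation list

All 23 rotations (rotation i = S[i:]+S[:i]):
  rot[0] = iiauiuooooauoeeoouiiii$
  rot[1] = iauiuooooauoeeoouiiii$i
  rot[2] = auiuooooauoeeoouiiii$ii
  rot[3] = uiuooooauoeeoouiiii$iia
  rot[4] = iuooooauoeeoouiiii$iiau
  rot[5] = uooooauoeeoouiiii$iiaui
  rot[6] = ooooauoeeoouiiii$iiauiu
  rot[7] = oooauoeeoouiiii$iiauiuo
  rot[8] = ooauoeeoouiiii$iiauiuoo
  rot[9] = oauoeeoouiiii$iiauiuooo
  rot[10] = auoeeoouiiii$iiauiuoooo
  rot[11] = uoeeoouiiii$iiauiuooooa
  rot[12] = oeeoouiiii$iiauiuooooau
  rot[13] = eeoouiiii$iiauiuooooauo
  rot[14] = eoouiiii$iiauiuooooauoe
  rot[15] = oouiiii$iiauiuooooauoee
  rot[16] = ouiiii$iiauiuooooauoeeo
  rot[17] = uiiii$iiauiuooooauoeeoo
  rot[18] = iiii$iiauiuooooauoeeoou
  rot[19] = iii$iiauiuooooauoeeooui
  rot[20] = ii$iiauiuooooauoeeoouii
  rot[21] = i$iiauiuooooauoeeoouiii
  rot[22] = $iiauiuooooauoeeoouiiii
Sorted (with $ < everything):
  sorted[0] = $iiauiuooooauoeeoouiiii  (last char: 'i')
  sorted[1] = auiuooooauoeeoouiiii$ii  (last char: 'i')
  sorted[2] = auoeeoouiiii$iiauiuoooo  (last char: 'o')
  sorted[3] = eeoouiiii$iiauiuooooauo  (last char: 'o')
  sorted[4] = eoouiiii$iiauiuooooauoe  (last char: 'e')
  sorted[5] = i$iiauiuooooauoeeoouiii  (last char: 'i')
  sorted[6] = iauiuooooauoeeoouiiii$i  (last char: 'i')
  sorted[7] = ii$iiauiuooooauoeeoouii  (last char: 'i')
  sorted[8] = iiauiuooooauoeeoouiiii$  (last char: '$')
  sorted[9] = iii$iiauiuooooauoeeooui  (last char: 'i')
  sorted[10] = iiii$iiauiuooooauoeeoou  (last char: 'u')
  sorted[11] = iuooooauoeeoouiiii$iiau  (last char: 'u')
  sorted[12] = oauoeeoouiiii$iiauiuooo  (last char: 'o')
  sorted[13] = oeeoouiiii$iiauiuooooau  (last char: 'u')
  sorted[14] = ooauoeeoouiiii$iiauiuoo  (last char: 'o')
  sorted[15] = oooauoeeoouiiii$iiauiuo  (last char: 'o')
  sorted[16] = ooooauoeeoouiiii$iiauiu  (last char: 'u')
  sorted[17] = oouiiii$iiauiuooooauoee  (last char: 'e')
  sorted[18] = ouiiii$iiauiuooooauoeeo  (last char: 'o')
  sorted[19] = uiiii$iiauiuooooauoeeoo  (last char: 'o')
  sorted[20] = uiuooooauoeeoouiiii$iia  (last char: 'a')
  sorted[21] = uoeeoouiiii$iiauiuooooa  (last char: 'a')
  sorted[22] = uooooauoeeoouiiii$iiaui  (last char: 'i')
Last column: iiooeiii$iuuouooueooaai
Original string S is at sorted index 8

Answer: iiooeiii$iuuouooueooaai
8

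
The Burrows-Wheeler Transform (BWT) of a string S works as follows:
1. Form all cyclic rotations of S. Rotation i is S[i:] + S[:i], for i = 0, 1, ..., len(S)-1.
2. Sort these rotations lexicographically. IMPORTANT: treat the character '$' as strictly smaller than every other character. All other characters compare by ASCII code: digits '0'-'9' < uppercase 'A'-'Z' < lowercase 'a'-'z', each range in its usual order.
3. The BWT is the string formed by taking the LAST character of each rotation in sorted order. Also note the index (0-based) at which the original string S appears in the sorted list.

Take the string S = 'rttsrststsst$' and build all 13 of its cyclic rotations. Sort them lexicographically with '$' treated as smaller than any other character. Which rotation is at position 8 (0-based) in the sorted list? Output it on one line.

All 13 rotations (rotation i = S[i:]+S[:i]):
  rot[0] = rttsrststsst$
  rot[1] = ttsrststsst$r
  rot[2] = tsrststsst$rt
  rot[3] = srststsst$rtt
  rot[4] = rststsst$rtts
  rot[5] = ststsst$rttsr
  rot[6] = tstsst$rttsrs
  rot[7] = stsst$rttsrst
  rot[8] = tsst$rttsrsts
  rot[9] = sst$rttsrstst
  rot[10] = st$rttsrststs
  rot[11] = t$rttsrststss
  rot[12] = $rttsrststsst
Sorted (with $ < everything):
  sorted[0] = $rttsrststsst
  sorted[1] = rststsst$rtts
  sorted[2] = rttsrststsst$
  sorted[3] = srststsst$rtt
  sorted[4] = sst$rttsrstst
  sorted[5] = st$rttsrststs
  sorted[6] = stsst$rttsrst
  sorted[7] = ststsst$rttsr
  sorted[8] = t$rttsrststss
  sorted[9] = tsrststsst$rt
  sorted[10] = tsst$rttsrsts
  sorted[11] = tstsst$rttsrs
  sorted[12] = ttsrststsst$r
sorted[8] = t$rttsrststss

Answer: t$rttsrststss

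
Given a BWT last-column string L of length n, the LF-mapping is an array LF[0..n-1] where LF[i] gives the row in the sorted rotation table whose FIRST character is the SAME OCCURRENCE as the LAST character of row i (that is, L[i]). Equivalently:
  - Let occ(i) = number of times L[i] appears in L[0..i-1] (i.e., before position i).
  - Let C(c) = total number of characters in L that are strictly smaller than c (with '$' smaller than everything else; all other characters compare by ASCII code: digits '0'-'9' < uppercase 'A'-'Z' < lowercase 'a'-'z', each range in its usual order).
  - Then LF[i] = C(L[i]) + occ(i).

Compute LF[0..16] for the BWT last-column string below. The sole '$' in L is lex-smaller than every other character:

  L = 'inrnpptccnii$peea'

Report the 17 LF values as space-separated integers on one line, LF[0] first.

Char counts: '$':1, 'a':1, 'c':2, 'e':2, 'i':3, 'n':3, 'p':3, 'r':1, 't':1
C (first-col start): C('$')=0, C('a')=1, C('c')=2, C('e')=4, C('i')=6, C('n')=9, C('p')=12, C('r')=15, C('t')=16
L[0]='i': occ=0, LF[0]=C('i')+0=6+0=6
L[1]='n': occ=0, LF[1]=C('n')+0=9+0=9
L[2]='r': occ=0, LF[2]=C('r')+0=15+0=15
L[3]='n': occ=1, LF[3]=C('n')+1=9+1=10
L[4]='p': occ=0, LF[4]=C('p')+0=12+0=12
L[5]='p': occ=1, LF[5]=C('p')+1=12+1=13
L[6]='t': occ=0, LF[6]=C('t')+0=16+0=16
L[7]='c': occ=0, LF[7]=C('c')+0=2+0=2
L[8]='c': occ=1, LF[8]=C('c')+1=2+1=3
L[9]='n': occ=2, LF[9]=C('n')+2=9+2=11
L[10]='i': occ=1, LF[10]=C('i')+1=6+1=7
L[11]='i': occ=2, LF[11]=C('i')+2=6+2=8
L[12]='$': occ=0, LF[12]=C('$')+0=0+0=0
L[13]='p': occ=2, LF[13]=C('p')+2=12+2=14
L[14]='e': occ=0, LF[14]=C('e')+0=4+0=4
L[15]='e': occ=1, LF[15]=C('e')+1=4+1=5
L[16]='a': occ=0, LF[16]=C('a')+0=1+0=1

Answer: 6 9 15 10 12 13 16 2 3 11 7 8 0 14 4 5 1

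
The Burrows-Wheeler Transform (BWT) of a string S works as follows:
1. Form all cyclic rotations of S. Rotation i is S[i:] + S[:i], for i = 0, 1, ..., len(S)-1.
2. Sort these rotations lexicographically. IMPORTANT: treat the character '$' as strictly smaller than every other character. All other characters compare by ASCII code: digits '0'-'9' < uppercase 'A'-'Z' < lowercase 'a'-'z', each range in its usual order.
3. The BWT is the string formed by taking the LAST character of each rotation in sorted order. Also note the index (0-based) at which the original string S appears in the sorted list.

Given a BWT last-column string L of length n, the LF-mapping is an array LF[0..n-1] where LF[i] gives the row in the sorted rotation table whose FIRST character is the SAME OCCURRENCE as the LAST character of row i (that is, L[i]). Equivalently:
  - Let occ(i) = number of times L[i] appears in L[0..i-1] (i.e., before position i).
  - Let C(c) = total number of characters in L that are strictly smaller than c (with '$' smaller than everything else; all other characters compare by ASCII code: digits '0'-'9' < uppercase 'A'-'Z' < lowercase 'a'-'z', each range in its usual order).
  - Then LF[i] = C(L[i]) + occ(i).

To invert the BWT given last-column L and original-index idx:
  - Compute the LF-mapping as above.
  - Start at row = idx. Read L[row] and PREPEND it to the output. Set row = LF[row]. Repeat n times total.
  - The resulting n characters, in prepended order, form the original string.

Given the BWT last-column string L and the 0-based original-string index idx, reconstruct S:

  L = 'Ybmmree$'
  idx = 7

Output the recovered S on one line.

LF mapping: 1 2 5 6 7 3 4 0
Walk LF starting at row 7, prepending L[row]:
  step 1: row=7, L[7]='$', prepend. Next row=LF[7]=0
  step 2: row=0, L[0]='Y', prepend. Next row=LF[0]=1
  step 3: row=1, L[1]='b', prepend. Next row=LF[1]=2
  step 4: row=2, L[2]='m', prepend. Next row=LF[2]=5
  step 5: row=5, L[5]='e', prepend. Next row=LF[5]=3
  step 6: row=3, L[3]='m', prepend. Next row=LF[3]=6
  step 7: row=6, L[6]='e', prepend. Next row=LF[6]=4
  step 8: row=4, L[4]='r', prepend. Next row=LF[4]=7
Reversed output: remembY$

Answer: remembY$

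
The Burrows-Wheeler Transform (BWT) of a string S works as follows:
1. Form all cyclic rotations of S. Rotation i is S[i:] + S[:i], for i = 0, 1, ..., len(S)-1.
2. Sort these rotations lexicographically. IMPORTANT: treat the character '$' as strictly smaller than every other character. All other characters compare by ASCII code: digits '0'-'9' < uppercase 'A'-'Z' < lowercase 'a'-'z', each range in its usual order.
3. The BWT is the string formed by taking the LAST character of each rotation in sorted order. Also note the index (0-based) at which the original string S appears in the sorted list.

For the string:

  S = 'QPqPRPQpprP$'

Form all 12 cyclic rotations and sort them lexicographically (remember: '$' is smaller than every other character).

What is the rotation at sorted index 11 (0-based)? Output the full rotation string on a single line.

Answer: rP$QPqPRPQpp

Derivation:
All 12 rotations (rotation i = S[i:]+S[:i]):
  rot[0] = QPqPRPQpprP$
  rot[1] = PqPRPQpprP$Q
  rot[2] = qPRPQpprP$QP
  rot[3] = PRPQpprP$QPq
  rot[4] = RPQpprP$QPqP
  rot[5] = PQpprP$QPqPR
  rot[6] = QpprP$QPqPRP
  rot[7] = pprP$QPqPRPQ
  rot[8] = prP$QPqPRPQp
  rot[9] = rP$QPqPRPQpp
  rot[10] = P$QPqPRPQppr
  rot[11] = $QPqPRPQpprP
Sorted (with $ < everything):
  sorted[0] = $QPqPRPQpprP
  sorted[1] = P$QPqPRPQppr
  sorted[2] = PQpprP$QPqPR
  sorted[3] = PRPQpprP$QPq
  sorted[4] = PqPRPQpprP$Q
  sorted[5] = QPqPRPQpprP$
  sorted[6] = QpprP$QPqPRP
  sorted[7] = RPQpprP$QPqP
  sorted[8] = pprP$QPqPRPQ
  sorted[9] = prP$QPqPRPQp
  sorted[10] = qPRPQpprP$QP
  sorted[11] = rP$QPqPRPQpp
sorted[11] = rP$QPqPRPQpp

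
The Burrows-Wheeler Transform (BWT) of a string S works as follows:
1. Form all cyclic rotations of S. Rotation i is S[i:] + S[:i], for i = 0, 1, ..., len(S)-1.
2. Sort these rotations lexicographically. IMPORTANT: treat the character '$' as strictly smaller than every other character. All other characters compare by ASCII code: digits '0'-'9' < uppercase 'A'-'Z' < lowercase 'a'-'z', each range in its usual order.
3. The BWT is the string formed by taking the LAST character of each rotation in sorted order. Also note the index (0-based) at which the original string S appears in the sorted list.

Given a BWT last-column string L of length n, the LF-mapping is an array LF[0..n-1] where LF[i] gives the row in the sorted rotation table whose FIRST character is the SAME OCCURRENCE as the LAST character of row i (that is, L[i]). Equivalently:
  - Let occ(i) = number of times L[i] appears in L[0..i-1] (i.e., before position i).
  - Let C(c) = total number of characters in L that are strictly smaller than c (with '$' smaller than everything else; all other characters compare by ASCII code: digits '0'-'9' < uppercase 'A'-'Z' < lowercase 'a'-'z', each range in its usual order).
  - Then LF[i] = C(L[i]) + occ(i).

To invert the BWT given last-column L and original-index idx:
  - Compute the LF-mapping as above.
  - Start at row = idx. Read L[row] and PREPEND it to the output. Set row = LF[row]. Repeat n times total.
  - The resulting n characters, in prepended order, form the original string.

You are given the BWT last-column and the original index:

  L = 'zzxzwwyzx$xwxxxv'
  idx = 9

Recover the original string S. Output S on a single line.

Answer: xzvzxxzwxwwyxxz$

Derivation:
LF mapping: 12 13 5 14 2 3 11 15 6 0 7 4 8 9 10 1
Walk LF starting at row 9, prepending L[row]:
  step 1: row=9, L[9]='$', prepend. Next row=LF[9]=0
  step 2: row=0, L[0]='z', prepend. Next row=LF[0]=12
  step 3: row=12, L[12]='x', prepend. Next row=LF[12]=8
  step 4: row=8, L[8]='x', prepend. Next row=LF[8]=6
  step 5: row=6, L[6]='y', prepend. Next row=LF[6]=11
  step 6: row=11, L[11]='w', prepend. Next row=LF[11]=4
  step 7: row=4, L[4]='w', prepend. Next row=LF[4]=2
  step 8: row=2, L[2]='x', prepend. Next row=LF[2]=5
  step 9: row=5, L[5]='w', prepend. Next row=LF[5]=3
  step 10: row=3, L[3]='z', prepend. Next row=LF[3]=14
  step 11: row=14, L[14]='x', prepend. Next row=LF[14]=10
  step 12: row=10, L[10]='x', prepend. Next row=LF[10]=7
  step 13: row=7, L[7]='z', prepend. Next row=LF[7]=15
  step 14: row=15, L[15]='v', prepend. Next row=LF[15]=1
  step 15: row=1, L[1]='z', prepend. Next row=LF[1]=13
  step 16: row=13, L[13]='x', prepend. Next row=LF[13]=9
Reversed output: xzvzxxzwxwwyxxz$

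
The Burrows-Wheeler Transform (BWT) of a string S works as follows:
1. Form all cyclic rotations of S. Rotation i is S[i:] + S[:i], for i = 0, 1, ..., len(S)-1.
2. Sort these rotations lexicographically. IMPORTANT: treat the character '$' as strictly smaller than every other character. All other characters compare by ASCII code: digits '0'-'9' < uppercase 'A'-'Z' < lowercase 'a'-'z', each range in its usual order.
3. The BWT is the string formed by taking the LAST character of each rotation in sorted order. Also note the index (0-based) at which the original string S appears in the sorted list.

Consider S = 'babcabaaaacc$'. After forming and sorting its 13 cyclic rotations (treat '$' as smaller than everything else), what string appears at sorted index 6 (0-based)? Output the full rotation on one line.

Answer: acc$babcabaaa

Derivation:
All 13 rotations (rotation i = S[i:]+S[:i]):
  rot[0] = babcabaaaacc$
  rot[1] = abcabaaaacc$b
  rot[2] = bcabaaaacc$ba
  rot[3] = cabaaaacc$bab
  rot[4] = abaaaacc$babc
  rot[5] = baaaacc$babca
  rot[6] = aaaacc$babcab
  rot[7] = aaacc$babcaba
  rot[8] = aacc$babcabaa
  rot[9] = acc$babcabaaa
  rot[10] = cc$babcabaaaa
  rot[11] = c$babcabaaaac
  rot[12] = $babcabaaaacc
Sorted (with $ < everything):
  sorted[0] = $babcabaaaacc
  sorted[1] = aaaacc$babcab
  sorted[2] = aaacc$babcaba
  sorted[3] = aacc$babcabaa
  sorted[4] = abaaaacc$babc
  sorted[5] = abcabaaaacc$b
  sorted[6] = acc$babcabaaa
  sorted[7] = baaaacc$babca
  sorted[8] = babcabaaaacc$
  sorted[9] = bcabaaaacc$ba
  sorted[10] = c$babcabaaaac
  sorted[11] = cabaaaacc$bab
  sorted[12] = cc$babcabaaaa
sorted[6] = acc$babcabaaa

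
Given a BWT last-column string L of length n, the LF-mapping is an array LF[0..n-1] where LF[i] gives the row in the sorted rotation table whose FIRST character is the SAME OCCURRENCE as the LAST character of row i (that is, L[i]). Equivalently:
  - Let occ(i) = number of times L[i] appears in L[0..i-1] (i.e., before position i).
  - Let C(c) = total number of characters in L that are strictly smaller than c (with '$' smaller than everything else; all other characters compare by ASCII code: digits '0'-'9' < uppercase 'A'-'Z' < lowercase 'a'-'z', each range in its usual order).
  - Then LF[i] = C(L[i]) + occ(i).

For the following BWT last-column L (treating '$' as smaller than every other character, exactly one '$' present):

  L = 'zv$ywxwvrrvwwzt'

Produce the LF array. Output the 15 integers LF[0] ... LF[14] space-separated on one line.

Char counts: '$':1, 'r':2, 't':1, 'v':3, 'w':4, 'x':1, 'y':1, 'z':2
C (first-col start): C('$')=0, C('r')=1, C('t')=3, C('v')=4, C('w')=7, C('x')=11, C('y')=12, C('z')=13
L[0]='z': occ=0, LF[0]=C('z')+0=13+0=13
L[1]='v': occ=0, LF[1]=C('v')+0=4+0=4
L[2]='$': occ=0, LF[2]=C('$')+0=0+0=0
L[3]='y': occ=0, LF[3]=C('y')+0=12+0=12
L[4]='w': occ=0, LF[4]=C('w')+0=7+0=7
L[5]='x': occ=0, LF[5]=C('x')+0=11+0=11
L[6]='w': occ=1, LF[6]=C('w')+1=7+1=8
L[7]='v': occ=1, LF[7]=C('v')+1=4+1=5
L[8]='r': occ=0, LF[8]=C('r')+0=1+0=1
L[9]='r': occ=1, LF[9]=C('r')+1=1+1=2
L[10]='v': occ=2, LF[10]=C('v')+2=4+2=6
L[11]='w': occ=2, LF[11]=C('w')+2=7+2=9
L[12]='w': occ=3, LF[12]=C('w')+3=7+3=10
L[13]='z': occ=1, LF[13]=C('z')+1=13+1=14
L[14]='t': occ=0, LF[14]=C('t')+0=3+0=3

Answer: 13 4 0 12 7 11 8 5 1 2 6 9 10 14 3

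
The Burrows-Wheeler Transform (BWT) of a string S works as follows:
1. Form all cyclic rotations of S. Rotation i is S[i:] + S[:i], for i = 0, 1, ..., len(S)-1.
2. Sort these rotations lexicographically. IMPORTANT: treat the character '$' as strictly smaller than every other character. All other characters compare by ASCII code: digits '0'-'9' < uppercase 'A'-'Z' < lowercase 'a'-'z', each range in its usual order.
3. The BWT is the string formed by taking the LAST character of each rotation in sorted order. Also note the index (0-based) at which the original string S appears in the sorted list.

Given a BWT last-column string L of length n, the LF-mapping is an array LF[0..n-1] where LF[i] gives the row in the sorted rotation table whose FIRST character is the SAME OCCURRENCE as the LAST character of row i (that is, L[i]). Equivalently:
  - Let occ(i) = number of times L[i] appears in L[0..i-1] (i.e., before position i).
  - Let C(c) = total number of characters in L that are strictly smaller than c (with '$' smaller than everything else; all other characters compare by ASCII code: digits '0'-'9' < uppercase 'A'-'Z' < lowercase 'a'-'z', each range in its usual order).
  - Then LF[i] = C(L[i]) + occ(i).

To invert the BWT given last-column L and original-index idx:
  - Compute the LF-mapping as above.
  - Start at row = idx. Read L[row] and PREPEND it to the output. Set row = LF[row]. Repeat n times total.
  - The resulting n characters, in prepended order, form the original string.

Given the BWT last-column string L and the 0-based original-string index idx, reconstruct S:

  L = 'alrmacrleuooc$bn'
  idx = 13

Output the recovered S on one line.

Answer: raccoonumbrella$

Derivation:
LF mapping: 1 7 13 9 2 4 14 8 6 15 11 12 5 0 3 10
Walk LF starting at row 13, prepending L[row]:
  step 1: row=13, L[13]='$', prepend. Next row=LF[13]=0
  step 2: row=0, L[0]='a', prepend. Next row=LF[0]=1
  step 3: row=1, L[1]='l', prepend. Next row=LF[1]=7
  step 4: row=7, L[7]='l', prepend. Next row=LF[7]=8
  step 5: row=8, L[8]='e', prepend. Next row=LF[8]=6
  step 6: row=6, L[6]='r', prepend. Next row=LF[6]=14
  step 7: row=14, L[14]='b', prepend. Next row=LF[14]=3
  step 8: row=3, L[3]='m', prepend. Next row=LF[3]=9
  step 9: row=9, L[9]='u', prepend. Next row=LF[9]=15
  step 10: row=15, L[15]='n', prepend. Next row=LF[15]=10
  step 11: row=10, L[10]='o', prepend. Next row=LF[10]=11
  step 12: row=11, L[11]='o', prepend. Next row=LF[11]=12
  step 13: row=12, L[12]='c', prepend. Next row=LF[12]=5
  step 14: row=5, L[5]='c', prepend. Next row=LF[5]=4
  step 15: row=4, L[4]='a', prepend. Next row=LF[4]=2
  step 16: row=2, L[2]='r', prepend. Next row=LF[2]=13
Reversed output: raccoonumbrella$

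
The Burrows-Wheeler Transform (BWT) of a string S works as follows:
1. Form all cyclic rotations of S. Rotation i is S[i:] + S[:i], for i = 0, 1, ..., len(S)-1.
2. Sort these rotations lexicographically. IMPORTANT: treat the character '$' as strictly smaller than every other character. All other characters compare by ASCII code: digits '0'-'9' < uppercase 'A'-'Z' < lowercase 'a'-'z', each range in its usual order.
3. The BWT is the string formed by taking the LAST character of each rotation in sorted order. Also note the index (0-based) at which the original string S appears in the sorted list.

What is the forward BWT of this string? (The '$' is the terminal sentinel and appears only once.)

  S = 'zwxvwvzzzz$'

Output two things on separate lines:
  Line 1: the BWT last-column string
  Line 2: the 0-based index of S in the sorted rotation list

All 11 rotations (rotation i = S[i:]+S[:i]):
  rot[0] = zwxvwvzzzz$
  rot[1] = wxvwvzzzz$z
  rot[2] = xvwvzzzz$zw
  rot[3] = vwvzzzz$zwx
  rot[4] = wvzzzz$zwxv
  rot[5] = vzzzz$zwxvw
  rot[6] = zzzz$zwxvwv
  rot[7] = zzz$zwxvwvz
  rot[8] = zz$zwxvwvzz
  rot[9] = z$zwxvwvzzz
  rot[10] = $zwxvwvzzzz
Sorted (with $ < everything):
  sorted[0] = $zwxvwvzzzz  (last char: 'z')
  sorted[1] = vwvzzzz$zwx  (last char: 'x')
  sorted[2] = vzzzz$zwxvw  (last char: 'w')
  sorted[3] = wvzzzz$zwxv  (last char: 'v')
  sorted[4] = wxvwvzzzz$z  (last char: 'z')
  sorted[5] = xvwvzzzz$zw  (last char: 'w')
  sorted[6] = z$zwxvwvzzz  (last char: 'z')
  sorted[7] = zwxvwvzzzz$  (last char: '$')
  sorted[8] = zz$zwxvwvzz  (last char: 'z')
  sorted[9] = zzz$zwxvwvz  (last char: 'z')
  sorted[10] = zzzz$zwxvwv  (last char: 'v')
Last column: zxwvzwz$zzv
Original string S is at sorted index 7

Answer: zxwvzwz$zzv
7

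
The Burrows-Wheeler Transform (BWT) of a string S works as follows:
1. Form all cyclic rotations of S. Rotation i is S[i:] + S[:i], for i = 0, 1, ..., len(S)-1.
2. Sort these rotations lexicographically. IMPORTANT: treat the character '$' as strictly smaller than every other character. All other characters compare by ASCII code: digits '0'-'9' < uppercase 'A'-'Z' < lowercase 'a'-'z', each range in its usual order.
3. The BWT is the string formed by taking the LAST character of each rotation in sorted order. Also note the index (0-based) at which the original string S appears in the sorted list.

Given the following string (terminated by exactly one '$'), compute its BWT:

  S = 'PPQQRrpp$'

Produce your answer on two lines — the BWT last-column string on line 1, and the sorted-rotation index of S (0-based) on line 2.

Answer: p$PPQQprR
1

Derivation:
All 9 rotations (rotation i = S[i:]+S[:i]):
  rot[0] = PPQQRrpp$
  rot[1] = PQQRrpp$P
  rot[2] = QQRrpp$PP
  rot[3] = QRrpp$PPQ
  rot[4] = Rrpp$PPQQ
  rot[5] = rpp$PPQQR
  rot[6] = pp$PPQQRr
  rot[7] = p$PPQQRrp
  rot[8] = $PPQQRrpp
Sorted (with $ < everything):
  sorted[0] = $PPQQRrpp  (last char: 'p')
  sorted[1] = PPQQRrpp$  (last char: '$')
  sorted[2] = PQQRrpp$P  (last char: 'P')
  sorted[3] = QQRrpp$PP  (last char: 'P')
  sorted[4] = QRrpp$PPQ  (last char: 'Q')
  sorted[5] = Rrpp$PPQQ  (last char: 'Q')
  sorted[6] = p$PPQQRrp  (last char: 'p')
  sorted[7] = pp$PPQQRr  (last char: 'r')
  sorted[8] = rpp$PPQQR  (last char: 'R')
Last column: p$PPQQprR
Original string S is at sorted index 1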